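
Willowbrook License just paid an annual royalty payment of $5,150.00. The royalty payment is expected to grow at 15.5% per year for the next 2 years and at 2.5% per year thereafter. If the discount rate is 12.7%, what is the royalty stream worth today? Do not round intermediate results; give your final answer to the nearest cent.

$65042.98

D_1 = 5948.25000
D_2 = 6870.22875
Terminal value at year 2: TV = D_2×(1+g_2)/(r−g_2) = 7041.98447/0.102 = 69039.06342
P_0 = D_1/(1+r)^1 + D_2/(1+r)^2 + TV/(1+r)^2
    = 5277.95031 + 5409.07951 + 54355.94606 = 65042.97589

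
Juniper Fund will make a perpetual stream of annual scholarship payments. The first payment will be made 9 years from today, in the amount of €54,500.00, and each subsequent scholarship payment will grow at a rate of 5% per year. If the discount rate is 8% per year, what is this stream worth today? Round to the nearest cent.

€981488.47

Value at end of year 8: C₁ / (r − g) = €54,500.00 / (0.08 − 0.05) = €1,816,666.6667
Discount to today: PV = €1,816,666.6667 / (1 + 0.08)^8 = €1,816,666.6667 / 1.850930 = €981,488.47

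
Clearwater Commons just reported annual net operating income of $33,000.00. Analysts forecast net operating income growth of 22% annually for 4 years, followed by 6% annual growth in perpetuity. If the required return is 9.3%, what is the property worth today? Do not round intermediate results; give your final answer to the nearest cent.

D_1 = 40260.00000
D_2 = 49117.20000
D_3 = 59922.98400
D_4 = 73106.04048
Terminal value at year 4: TV = D_4×(1+g_2)/(r−g_2) = 77492.40291/0.033 = 2348254.63360
P_0 = D_1/(1+r)^1 + D_2/(1+r)^2 + D_3/(1+r)^3 + D_4/(1+r)^4 + TV/(1+r)^4
    = 36834.40073 + 41114.33568 + 45891.57321 + 51223.89691 + 1645373.65830 = 1820437.86483

$1820437.86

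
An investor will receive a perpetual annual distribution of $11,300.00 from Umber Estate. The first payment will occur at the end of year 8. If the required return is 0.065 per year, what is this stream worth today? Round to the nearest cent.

Value at end of year 7: C / r = $11,300.00 / 0.065 = $173,846.1538
Discount to today: PV = $173,846.1538 / (1 + 0.065)^7 = $173,846.1538 / 1.553987 = $111,871.08

$111871.08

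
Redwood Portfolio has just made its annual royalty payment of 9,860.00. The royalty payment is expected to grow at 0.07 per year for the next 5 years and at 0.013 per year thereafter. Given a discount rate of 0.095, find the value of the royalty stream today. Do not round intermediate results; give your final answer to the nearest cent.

154547.09

D_1 = 10550.20000
D_2 = 11288.71400
D_3 = 12078.92398
D_4 = 12924.44866
D_5 = 13829.16006
Terminal value at year 5: TV = D_5×(1+g_2)/(r−g_2) = 14008.93915/0.082 = 170840.72129
P_0 = D_1/(1+r)^1 + D_2/(1+r)^2 + D_3/(1+r)^3 + D_4/(1+r)^4 + D_5/(1+r)^5 + TV/(1+r)^5
    = 9634.88584 + 9414.91128 + 9199.95897 + 8989.91424 + 8784.66506 + 108522.75252 = 154547.08792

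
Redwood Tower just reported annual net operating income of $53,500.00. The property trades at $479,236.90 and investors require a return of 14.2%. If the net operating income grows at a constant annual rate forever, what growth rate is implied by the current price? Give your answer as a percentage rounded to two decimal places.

2.73%

P = D₀(1+g)/(r−g) ⇒ P(r−g) = D₀(1+g) ⇒ g(P+D₀) = P·r − D₀
g = (P·r − D₀)/(P + D₀) = ($479,236.90×0.142 − $53,500.00) / ($479,236.90 + $53,500.00) = 0.027315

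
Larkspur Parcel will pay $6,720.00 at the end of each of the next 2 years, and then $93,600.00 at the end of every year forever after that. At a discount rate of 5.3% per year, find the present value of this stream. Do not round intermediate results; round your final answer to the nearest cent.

PV of 2-year annuity: $6,720.00 × [1 − (1+0.053)^−2] / 0.053 = 12442.32325
Perpetuity value at year 2: $93,600.00 / 0.053 = 1766037.73585
PV of perpetuity: 1766037.73585 / (1+0.053)^2 = 1592733.94773
Total PV = 12442.32325 + 1592733.94773 = 1605176.27098

$1605176.27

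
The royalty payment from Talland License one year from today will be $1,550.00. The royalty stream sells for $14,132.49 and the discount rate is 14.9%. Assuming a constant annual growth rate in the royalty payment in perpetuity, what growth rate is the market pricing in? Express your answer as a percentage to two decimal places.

3.93%

P = D₁/(r−g) ⇒ g = r − D₁/P = 0.149 − $1,550.00/$14,132.49 = 0.039324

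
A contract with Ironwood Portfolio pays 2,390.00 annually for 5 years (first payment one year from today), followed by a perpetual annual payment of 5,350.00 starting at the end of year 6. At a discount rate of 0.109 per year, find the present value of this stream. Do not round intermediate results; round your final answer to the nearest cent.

38115.14

PV of 5-year annuity: 2,390.00 × [1 − (1+0.109)^−5] / 0.109 = 8855.45930
Perpetuity value at year 5: 5,350.00 / 0.109 = 49082.56881
PV of perpetuity: 49082.56881 / (1+0.109)^5 = 29259.67873
Total PV = 8855.45930 + 29259.67873 = 38115.13804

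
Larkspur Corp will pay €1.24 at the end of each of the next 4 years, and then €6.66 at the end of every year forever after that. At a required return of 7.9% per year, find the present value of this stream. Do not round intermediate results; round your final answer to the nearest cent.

PV of 4-year annuity: €1.24 × [1 − (1+0.079)^−4] / 0.079 = 4.11620
Perpetuity value at year 4: €6.66 / 0.079 = 84.30380
PV of perpetuity: 84.30380 / (1+0.079)^4 = 62.19584
Total PV = 4.11620 + 62.19584 = 66.31204

€66.31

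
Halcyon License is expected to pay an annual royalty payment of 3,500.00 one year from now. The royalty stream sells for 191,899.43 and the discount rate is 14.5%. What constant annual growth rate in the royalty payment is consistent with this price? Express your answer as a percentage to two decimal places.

P = D₁/(r−g) ⇒ g = r − D₁/P = 0.145 − 3,500.00/191,899.43 = 0.126761

12.68%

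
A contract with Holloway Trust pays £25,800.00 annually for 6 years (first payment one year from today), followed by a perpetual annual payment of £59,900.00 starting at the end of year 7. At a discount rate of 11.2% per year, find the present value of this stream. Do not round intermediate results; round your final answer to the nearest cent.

£391387.45

PV of 6-year annuity: £25,800.00 × [1 − (1+0.112)^−6] / 0.112 = 108521.89257
Perpetuity value at year 6: £59,900.00 / 0.112 = 534821.42857
PV of perpetuity: 534821.42857 / (1+0.112)^6 = 282865.56172
Total PV = 108521.89257 + 282865.56172 = 391387.45429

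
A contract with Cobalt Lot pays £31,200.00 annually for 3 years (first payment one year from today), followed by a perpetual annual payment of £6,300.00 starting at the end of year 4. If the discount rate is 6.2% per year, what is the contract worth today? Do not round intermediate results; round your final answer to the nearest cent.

£167925.38

PV of 3-year annuity: £31,200.00 × [1 − (1+0.062)^−3] / 0.062 = 83090.33082
Perpetuity value at year 3: £6,300.00 / 0.062 = 101612.90323
PV of perpetuity: 101612.90323 / (1+0.062)^3 = 84835.04796
Total PV = 83090.33082 + 84835.04796 = 167925.37878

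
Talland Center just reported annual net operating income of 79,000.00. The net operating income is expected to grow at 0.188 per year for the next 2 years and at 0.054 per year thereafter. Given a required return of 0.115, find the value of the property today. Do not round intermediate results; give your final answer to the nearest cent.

D_1 = 93852.00000
D_2 = 111496.17600
Terminal value at year 2: TV = D_2×(1+g_2)/(r−g_2) = 117516.96950/0.061 = 1926507.69679
P_0 = D_1/(1+r)^1 + D_2/(1+r)^2 + TV/(1+r)^2
    = 84172.19731 + 89683.02278 + 1549605.01662 = 1723460.23671

1723460.24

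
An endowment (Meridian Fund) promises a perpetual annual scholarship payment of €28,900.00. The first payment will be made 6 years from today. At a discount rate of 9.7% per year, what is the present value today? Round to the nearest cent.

€187539.59

Value at end of year 5: C / r = €28,900.00 / 0.097 = €297,938.1443
Discount to today: PV = €297,938.1443 / (1 + 0.097)^5 = €297,938.1443 / 1.588668 = €187,539.59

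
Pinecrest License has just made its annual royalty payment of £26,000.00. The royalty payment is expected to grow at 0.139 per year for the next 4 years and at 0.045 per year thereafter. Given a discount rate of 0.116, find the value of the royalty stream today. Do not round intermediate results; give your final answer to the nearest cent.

D_1 = 29614.00000
D_2 = 33730.34600
D_3 = 38418.86409
D_4 = 43759.08620
Terminal value at year 4: TV = D_4×(1+g_2)/(r−g_2) = 45728.24508/0.071 = 644059.78989
P_0 = D_1/(1+r)^1 + D_2/(1+r)^2 + D_3/(1+r)^3 + D_4/(1+r)^4 + TV/(1+r)^4
    = 26535.84229 + 27082.72793 + 27640.88451 + 28210.54432 + 415211.53257 = 524681.53163

£524681.53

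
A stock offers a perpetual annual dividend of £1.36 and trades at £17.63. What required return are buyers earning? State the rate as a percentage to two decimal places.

P = C/r ⇒ r = C/P = £1.36/£17.63 = 0.077141

7.71%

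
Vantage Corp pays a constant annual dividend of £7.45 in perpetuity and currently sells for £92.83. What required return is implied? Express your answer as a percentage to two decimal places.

P = C/r ⇒ r = C/P = £7.45/£92.83 = 0.080254

8.03%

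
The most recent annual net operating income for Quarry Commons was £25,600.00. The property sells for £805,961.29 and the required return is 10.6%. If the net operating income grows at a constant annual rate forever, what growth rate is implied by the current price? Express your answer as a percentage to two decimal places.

P = D₀(1+g)/(r−g) ⇒ P(r−g) = D₀(1+g) ⇒ g(P+D₀) = P·r − D₀
g = (P·r − D₀)/(P + D₀) = (£805,961.29×0.106 − £25,600.00) / (£805,961.29 + £25,600.00) = 0.071951

7.20%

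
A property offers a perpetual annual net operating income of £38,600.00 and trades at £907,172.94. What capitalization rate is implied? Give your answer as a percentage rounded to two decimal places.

P = C/r ⇒ r = C/P = £38,600.00/£907,172.94 = 0.042550

4.25%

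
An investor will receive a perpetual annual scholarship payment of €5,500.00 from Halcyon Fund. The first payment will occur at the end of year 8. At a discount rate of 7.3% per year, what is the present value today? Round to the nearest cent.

€46008.89

Value at end of year 7: C / r = €5,500.00 / 0.073 = €75,342.4658
Discount to today: PV = €75,342.4658 / (1 + 0.073)^7 = €75,342.4658 / 1.637563 = €46,008.89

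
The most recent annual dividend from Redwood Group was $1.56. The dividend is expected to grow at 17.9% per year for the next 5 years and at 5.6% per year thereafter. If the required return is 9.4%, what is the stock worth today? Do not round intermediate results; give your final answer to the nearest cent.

$72.84

D_1 = 1.83924
D_2 = 2.16846
D_3 = 2.55662
D_4 = 3.01425
D_5 = 3.55381
Terminal value at year 5: TV = D_5×(1+g_2)/(r−g_2) = 3.75282/0.038 = 98.75838
P_0 = D_1/(1+r)^1 + D_2/(1+r)^2 + D_3/(1+r)^3 + D_4/(1+r)^4 + D_5/(1+r)^5 + TV/(1+r)^5
    = 1.68121 + 1.81183 + 1.95260 + 2.10431 + 2.26781 + 63.02130 = 72.83906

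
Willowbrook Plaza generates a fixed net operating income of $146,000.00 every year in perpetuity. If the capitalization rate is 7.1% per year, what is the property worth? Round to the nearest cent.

$2056338.03

Level perpetuity: PV = C / r = $146,000.00 / 0.071 = $2,056,338.03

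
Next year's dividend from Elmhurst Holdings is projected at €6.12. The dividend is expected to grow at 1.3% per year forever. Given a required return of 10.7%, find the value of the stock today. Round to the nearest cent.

€65.11

Growing perpetuity: P = D₁ / (r − g) = €6.1200 / (0.107 − 0.013) = €65.11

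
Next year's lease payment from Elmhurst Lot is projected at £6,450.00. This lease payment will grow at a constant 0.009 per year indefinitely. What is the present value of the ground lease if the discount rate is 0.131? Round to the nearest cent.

£52868.85

Growing perpetuity: P = D₁ / (r − g) = £6,450.0000 / (0.131 − 0.009) = £52,868.85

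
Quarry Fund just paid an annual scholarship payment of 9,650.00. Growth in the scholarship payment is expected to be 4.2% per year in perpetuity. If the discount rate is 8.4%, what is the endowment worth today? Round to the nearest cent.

D₁ = D₀ × (1 + g) = 9,650.00 × 1.042 = 10,055.3000
Growing perpetuity: P = D₁ / (r − g) = 10,055.3000 / (0.084 − 0.042) = 239,411.90

239411.90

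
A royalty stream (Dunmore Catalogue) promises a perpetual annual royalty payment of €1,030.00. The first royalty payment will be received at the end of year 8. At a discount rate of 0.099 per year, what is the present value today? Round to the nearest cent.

€5373.02

Value at end of year 7: C / r = €1,030.00 / 0.099 = €10,404.0404
Discount to today: PV = €10,404.0404 / (1 + 0.099)^7 = €10,404.0404 / 1.936350 = €5,373.02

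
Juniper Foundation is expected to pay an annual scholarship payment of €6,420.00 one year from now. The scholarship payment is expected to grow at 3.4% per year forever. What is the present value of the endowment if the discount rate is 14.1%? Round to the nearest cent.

Growing perpetuity: P = D₁ / (r − g) = €6,420.0000 / (0.141 − 0.034) = €60,000.00

€60000.00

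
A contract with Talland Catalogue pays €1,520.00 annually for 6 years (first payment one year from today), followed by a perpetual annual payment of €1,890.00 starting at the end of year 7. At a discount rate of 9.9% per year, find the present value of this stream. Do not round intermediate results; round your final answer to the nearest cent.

PV of 6-year annuity: €1,520.00 × [1 − (1+0.099)^−6] / 0.099 = 6639.44139
Perpetuity value at year 6: €1,890.00 / 0.099 = 19090.90909
PV of perpetuity: 19090.90909 / (1+0.099)^6 = 10835.28789
Total PV = 6639.44139 + 10835.28789 = 17474.72928

€17474.73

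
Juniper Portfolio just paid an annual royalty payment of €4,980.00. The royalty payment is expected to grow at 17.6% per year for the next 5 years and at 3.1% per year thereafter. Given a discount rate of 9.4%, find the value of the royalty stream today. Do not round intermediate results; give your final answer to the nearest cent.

€148067.25

D_1 = 5856.48000
D_2 = 6887.22048
D_3 = 8099.37128
D_4 = 9524.86063
D_5 = 11201.23610
Terminal value at year 5: TV = D_5×(1+g_2)/(r−g_2) = 11548.47442/0.063 = 183309.11779
P_0 = D_1/(1+r)^1 + D_2/(1+r)^2 + D_3/(1+r)^3 + D_4/(1+r)^4 + D_5/(1+r)^5 + TV/(1+r)^5
    = 5353.27239 + 5754.52316 + 6185.84939 + 6649.50538 + 7147.91438 + 116976.18605 = 148067.25075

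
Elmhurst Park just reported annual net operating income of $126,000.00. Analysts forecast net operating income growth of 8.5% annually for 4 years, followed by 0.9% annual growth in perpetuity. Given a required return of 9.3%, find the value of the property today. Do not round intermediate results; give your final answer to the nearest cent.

$1964517.98

D_1 = 136710.00000
D_2 = 148330.35000
D_3 = 160938.42975
D_4 = 174618.19628
Terminal value at year 4: TV = D_4×(1+g_2)/(r−g_2) = 176189.76005/0.084 = 2097497.14340
P_0 = D_1/(1+r)^1 + D_2/(1+r)^2 + D_3/(1+r)^3 + D_4/(1+r)^4 + TV/(1+r)^4
    = 125077.76761 + 124162.28532 + 123253.50373 + 122351.37378 + 1469673.04939 = 1964517.97984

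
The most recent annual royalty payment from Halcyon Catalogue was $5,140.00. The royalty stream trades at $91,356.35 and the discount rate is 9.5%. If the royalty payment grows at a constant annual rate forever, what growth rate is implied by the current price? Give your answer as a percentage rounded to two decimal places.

3.67%

P = D₀(1+g)/(r−g) ⇒ P(r−g) = D₀(1+g) ⇒ g(P+D₀) = P·r − D₀
g = (P·r − D₀)/(P + D₀) = ($91,356.35×0.095 − $5,140.00) / ($91,356.35 + $5,140.00) = 0.036673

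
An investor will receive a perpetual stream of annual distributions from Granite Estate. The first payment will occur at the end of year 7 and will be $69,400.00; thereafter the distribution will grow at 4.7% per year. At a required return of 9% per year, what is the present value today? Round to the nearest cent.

Value at end of year 6: C₁ / (r − g) = $69,400.00 / (0.09 − 0.047) = $1,613,953.4884
Discount to today: PV = $1,613,953.4884 / (1 + 0.09)^6 = $1,613,953.4884 / 1.677100 = $962,347.73

$962347.73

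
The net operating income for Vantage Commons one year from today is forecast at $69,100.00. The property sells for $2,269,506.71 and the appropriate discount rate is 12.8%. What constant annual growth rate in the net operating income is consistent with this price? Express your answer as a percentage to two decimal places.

9.76%

P = D₁/(r−g) ⇒ g = r − D₁/P = 0.128 − $69,100.00/$2,269,506.71 = 0.097553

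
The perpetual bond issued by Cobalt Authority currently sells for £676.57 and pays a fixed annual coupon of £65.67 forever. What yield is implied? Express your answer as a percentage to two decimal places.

9.71%

P = C/r ⇒ r = C/P = £65.67/£676.57 = 0.097063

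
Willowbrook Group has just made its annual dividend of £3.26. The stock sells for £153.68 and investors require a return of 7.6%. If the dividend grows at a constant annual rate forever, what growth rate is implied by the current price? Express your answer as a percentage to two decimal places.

P = D₀(1+g)/(r−g) ⇒ P(r−g) = D₀(1+g) ⇒ g(P+D₀) = P·r − D₀
g = (P·r − D₀)/(P + D₀) = (£153.68×0.076 − £3.26) / (£153.68 + £3.26) = 0.053649

5.36%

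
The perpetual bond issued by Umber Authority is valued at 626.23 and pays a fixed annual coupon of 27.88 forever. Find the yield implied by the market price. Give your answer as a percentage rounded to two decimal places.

4.45%

P = C/r ⇒ r = C/P = 27.88/626.23 = 0.044520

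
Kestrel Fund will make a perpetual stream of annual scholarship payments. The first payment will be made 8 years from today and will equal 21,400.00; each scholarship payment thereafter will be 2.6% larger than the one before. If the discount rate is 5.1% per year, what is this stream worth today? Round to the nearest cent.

Value at end of year 7: C₁ / (r − g) = 21,400.00 / (0.051 − 0.026) = 856,000.0000
Discount to today: PV = 856,000.0000 / (1 + 0.051)^7 = 856,000.0000 / 1.416508 = 604,303.00

604303.00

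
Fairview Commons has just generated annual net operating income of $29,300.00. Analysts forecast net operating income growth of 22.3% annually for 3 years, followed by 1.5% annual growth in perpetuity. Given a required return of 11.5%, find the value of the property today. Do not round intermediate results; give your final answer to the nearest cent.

$498508.07

D_1 = 35833.90000
D_2 = 43824.85970
D_3 = 53597.80341
Terminal value at year 3: TV = D_3×(1+g_2)/(r−g_2) = 54401.77046/0.1 = 544017.70464
P_0 = D_1/(1+r)^1 + D_2/(1+r)^2 + D_3/(1+r)^3 + TV/(1+r)^3
    = 32138.02691 + 35250.94790 + 38665.38949 + 392453.70330 = 498508.06759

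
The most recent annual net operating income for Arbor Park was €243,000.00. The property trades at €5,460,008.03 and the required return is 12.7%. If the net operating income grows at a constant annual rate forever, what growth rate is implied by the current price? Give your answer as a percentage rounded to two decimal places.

7.90%

P = D₀(1+g)/(r−g) ⇒ P(r−g) = D₀(1+g) ⇒ g(P+D₀) = P·r − D₀
g = (P·r − D₀)/(P + D₀) = (€5,460,008.03×0.127 − €243,000.00) / (€5,460,008.03 + €243,000.00) = 0.078980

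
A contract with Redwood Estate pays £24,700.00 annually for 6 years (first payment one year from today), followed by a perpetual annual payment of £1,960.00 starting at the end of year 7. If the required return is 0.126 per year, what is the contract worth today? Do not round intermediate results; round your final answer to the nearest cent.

£107481.54

PV of 6-year annuity: £24,700.00 × [1 − (1+0.126)^−6] / 0.126 = 99849.24517
Perpetuity value at year 6: £1,960.00 / 0.126 = 15555.55556
PV of perpetuity: 15555.55556 / (1+0.126)^6 = 7632.29561
Total PV = 99849.24517 + 7632.29561 = 107481.54079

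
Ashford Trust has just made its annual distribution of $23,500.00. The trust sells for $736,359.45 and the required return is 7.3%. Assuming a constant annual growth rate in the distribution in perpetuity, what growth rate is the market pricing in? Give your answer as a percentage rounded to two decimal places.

P = D₀(1+g)/(r−g) ⇒ P(r−g) = D₀(1+g) ⇒ g(P+D₀) = P·r − D₀
g = (P·r − D₀)/(P + D₀) = ($736,359.45×0.073 − $23,500.00) / ($736,359.45 + $23,500.00) = 0.039816

3.98%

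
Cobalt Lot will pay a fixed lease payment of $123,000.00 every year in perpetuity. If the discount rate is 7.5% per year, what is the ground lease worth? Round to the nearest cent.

$1640000.00

Level perpetuity: PV = C / r = $123,000.00 / 0.075 = $1,640,000.00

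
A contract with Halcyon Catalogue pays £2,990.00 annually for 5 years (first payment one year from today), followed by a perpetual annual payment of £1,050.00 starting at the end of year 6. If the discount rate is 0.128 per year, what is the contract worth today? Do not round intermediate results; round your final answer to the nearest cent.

£15059.98

PV of 5-year annuity: £2,990.00 × [1 − (1+0.128)^−5] / 0.128 = 10568.04450
Perpetuity value at year 5: £1,050.00 / 0.128 = 8203.12500
PV of perpetuity: 8203.12500 / (1+0.128)^5 = 4491.93881
Total PV = 10568.04450 + 4491.93881 = 15059.98330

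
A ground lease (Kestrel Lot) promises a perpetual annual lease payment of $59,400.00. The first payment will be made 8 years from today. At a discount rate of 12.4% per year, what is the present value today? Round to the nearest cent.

Value at end of year 7: C / r = $59,400.00 / 0.124 = $479,032.2581
Discount to today: PV = $479,032.2581 / (1 + 0.124)^7 = $479,032.2581 / 2.266544 = $211,349.19

$211349.19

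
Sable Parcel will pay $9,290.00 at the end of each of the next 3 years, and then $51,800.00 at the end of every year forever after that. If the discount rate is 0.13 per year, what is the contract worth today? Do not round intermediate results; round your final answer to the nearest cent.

PV of 3-year annuity: $9,290.00 × [1 − (1+0.13)^−3] / 0.13 = 21935.10763
Perpetuity value at year 3: $51,800.00 / 0.13 = 398461.53846
PV of perpetuity: 398461.53846 / (1+0.13)^3 = 276153.83389
Total PV = 21935.10763 + 276153.83389 = 298088.94153

$298088.94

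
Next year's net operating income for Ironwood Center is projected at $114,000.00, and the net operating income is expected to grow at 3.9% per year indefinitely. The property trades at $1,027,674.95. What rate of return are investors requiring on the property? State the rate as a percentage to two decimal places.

14.99%

P = D₁/(r − g) ⇒ r = D₁/P + g = $114,000.0000/$1,027,674.95 + 0.039 = 0.110930 + 0.039 = 0.149930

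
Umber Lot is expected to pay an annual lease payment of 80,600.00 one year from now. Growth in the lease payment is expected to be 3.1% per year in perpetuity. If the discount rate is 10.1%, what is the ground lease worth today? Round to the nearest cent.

1151428.57

Growing perpetuity: P = D₁ / (r − g) = 80,600.0000 / (0.101 − 0.031) = 1,151,428.57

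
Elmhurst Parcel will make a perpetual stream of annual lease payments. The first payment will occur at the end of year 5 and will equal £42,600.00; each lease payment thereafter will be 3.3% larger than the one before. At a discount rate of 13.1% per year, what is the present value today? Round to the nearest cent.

Value at end of year 4: C₁ / (r − g) = £42,600.00 / (0.131 − 0.033) = £434,693.8776
Discount to today: PV = £434,693.8776 / (1 + 0.131)^4 = £434,693.8776 / 1.636253 = £265,664.24

£265664.24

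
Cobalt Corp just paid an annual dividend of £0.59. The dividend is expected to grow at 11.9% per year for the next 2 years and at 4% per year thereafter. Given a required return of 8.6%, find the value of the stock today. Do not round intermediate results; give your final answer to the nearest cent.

£15.40

D_1 = 0.66021
D_2 = 0.73877
Terminal value at year 2: TV = D_2×(1+g_2)/(r−g_2) = 0.76833/0.046 = 16.70274
P_0 = D_1/(1+r)^1 + D_2/(1+r)^2 + TV/(1+r)^2
    = 0.60793 + 0.62640 + 14.16211 = 15.39644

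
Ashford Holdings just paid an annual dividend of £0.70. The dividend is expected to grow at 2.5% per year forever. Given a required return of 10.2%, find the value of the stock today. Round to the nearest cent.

D₁ = D₀ × (1 + g) = £0.70 × 1.025 = £0.7175
Growing perpetuity: P = D₁ / (r − g) = £0.7175 / (0.102 − 0.025) = £9.32

£9.32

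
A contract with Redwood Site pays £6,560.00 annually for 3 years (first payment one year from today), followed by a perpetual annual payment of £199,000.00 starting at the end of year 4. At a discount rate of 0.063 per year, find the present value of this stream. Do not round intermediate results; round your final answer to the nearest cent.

£2647177.61

PV of 3-year annuity: £6,560.00 × [1 − (1+0.063)^−3] / 0.063 = 17438.08330
Perpetuity value at year 3: £199,000.00 / 0.063 = 3158730.15873
PV of perpetuity: 3158730.15873 / (1+0.063)^3 = 2629739.52209
Total PV = 17438.08330 + 2629739.52209 = 2647177.60539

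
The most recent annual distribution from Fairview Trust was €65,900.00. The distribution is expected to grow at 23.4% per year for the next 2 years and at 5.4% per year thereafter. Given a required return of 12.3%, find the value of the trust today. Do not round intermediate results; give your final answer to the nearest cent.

€1367464.76

D_1 = 81320.60000
D_2 = 100349.62040
Terminal value at year 2: TV = D_2×(1+g_2)/(r−g_2) = 105768.49990/0.069 = 1532876.81017
P_0 = D_1/(1+r)^1 + D_2/(1+r)^2 + TV/(1+r)^2
    = 72413.71327 + 79571.25750 + 1215479.78848 = 1367464.75925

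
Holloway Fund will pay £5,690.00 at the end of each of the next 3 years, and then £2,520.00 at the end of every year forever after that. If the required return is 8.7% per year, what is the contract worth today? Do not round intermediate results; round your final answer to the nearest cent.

£37032.82

PV of 3-year annuity: £5,690.00 × [1 − (1+0.087)^−3] / 0.087 = 14480.42443
Perpetuity value at year 3: £2,520.00 / 0.087 = 28965.51724
PV of perpetuity: 28965.51724 / (1+0.087)^3 = 22552.39429
Total PV = 14480.42443 + 22552.39429 = 37032.81873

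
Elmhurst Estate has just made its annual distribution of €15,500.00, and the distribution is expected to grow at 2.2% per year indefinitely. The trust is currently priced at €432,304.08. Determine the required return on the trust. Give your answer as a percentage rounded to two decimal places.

D₁ = €15,500.00 × 1.022 = €15,841.0000
P = D₁/(r − g) ⇒ r = D₁/P + g = €15,841.0000/€432,304.08 + 0.022 = 0.036643 + 0.022 = 0.058643

5.86%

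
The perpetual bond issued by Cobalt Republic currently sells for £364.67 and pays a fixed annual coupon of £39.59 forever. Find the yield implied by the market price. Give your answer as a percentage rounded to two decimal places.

10.86%

P = C/r ⇒ r = C/P = £39.59/£364.67 = 0.108564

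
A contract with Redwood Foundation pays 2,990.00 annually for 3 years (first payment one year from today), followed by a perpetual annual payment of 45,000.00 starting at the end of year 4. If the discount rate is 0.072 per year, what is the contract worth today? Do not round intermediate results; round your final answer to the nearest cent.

PV of 3-year annuity: 2,990.00 × [1 − (1+0.072)^−3] / 0.072 = 7818.12060
Perpetuity value at year 3: 45,000.00 / 0.072 = 625000.00000
PV of perpetuity: 625000.00000 / (1+0.072)^3 = 507335.97758
Total PV = 7818.12060 + 507335.97758 = 515154.09818

515154.10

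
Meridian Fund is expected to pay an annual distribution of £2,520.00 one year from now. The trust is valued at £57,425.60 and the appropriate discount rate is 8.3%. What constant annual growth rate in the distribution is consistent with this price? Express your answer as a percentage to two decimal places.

P = D₁/(r−g) ⇒ g = r − D₁/P = 0.083 − £2,520.00/£57,425.60 = 0.039117

3.91%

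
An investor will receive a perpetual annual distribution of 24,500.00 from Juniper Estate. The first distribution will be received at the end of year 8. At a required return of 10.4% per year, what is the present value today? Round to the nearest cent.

117855.33

Value at end of year 7: C / r = 24,500.00 / 0.104 = 235,576.9231
Discount to today: PV = 235,576.9231 / (1 + 0.104)^7 = 235,576.9231 / 1.998865 = 117,855.33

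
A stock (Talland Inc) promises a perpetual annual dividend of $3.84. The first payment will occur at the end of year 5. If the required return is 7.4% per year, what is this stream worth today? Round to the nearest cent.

Value at end of year 4: C / r = $3.84 / 0.074 = $51.8919
Discount to today: PV = $51.8919 / (1 + 0.074)^4 = $51.8919 / 1.330507 = $39.00

$39.00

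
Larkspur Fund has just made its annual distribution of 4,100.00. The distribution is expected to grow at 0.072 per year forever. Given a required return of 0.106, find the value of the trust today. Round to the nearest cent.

D₁ = D₀ × (1 + g) = 4,100.00 × 1.072 = 4,395.2000
Growing perpetuity: P = D₁ / (r − g) = 4,395.2000 / (0.106 − 0.072) = 129,270.59

129270.59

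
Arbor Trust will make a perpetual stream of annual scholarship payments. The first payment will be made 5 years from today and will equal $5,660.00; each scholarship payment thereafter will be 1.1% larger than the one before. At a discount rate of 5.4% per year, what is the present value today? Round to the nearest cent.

Value at end of year 4: C₁ / (r − g) = $5,660.00 / (0.054 − 0.011) = $131,627.9070
Discount to today: PV = $131,627.9070 / (1 + 0.054)^4 = $131,627.9070 / 1.234134 = $106,656.06

$106656.06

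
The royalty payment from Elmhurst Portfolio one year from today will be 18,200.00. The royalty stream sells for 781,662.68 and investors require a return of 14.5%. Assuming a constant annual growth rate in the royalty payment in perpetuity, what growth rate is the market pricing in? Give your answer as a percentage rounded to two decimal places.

12.17%

P = D₁/(r−g) ⇒ g = r − D₁/P = 0.145 − 18,200.00/781,662.68 = 0.121716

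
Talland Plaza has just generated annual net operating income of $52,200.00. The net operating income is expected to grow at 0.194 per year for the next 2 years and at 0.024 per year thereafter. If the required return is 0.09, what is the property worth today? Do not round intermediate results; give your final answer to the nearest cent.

D_1 = 62326.80000
D_2 = 74418.19920
Terminal value at year 2: TV = D_2×(1+g_2)/(r−g_2) = 76204.23598/0.066 = 1154609.63607
P_0 = D_1/(1+r)^1 + D_2/(1+r)^2 + TV/(1+r)^2
    = 57180.55046 + 62636.30940 + 971811.83072 = 1091628.69058

$1091628.69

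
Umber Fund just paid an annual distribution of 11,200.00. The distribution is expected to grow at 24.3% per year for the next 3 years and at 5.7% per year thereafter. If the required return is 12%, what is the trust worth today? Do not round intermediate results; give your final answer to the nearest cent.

D_1 = 13921.60000
D_2 = 17304.54880
D_3 = 21509.55416
Terminal value at year 3: TV = D_3×(1+g_2)/(r−g_2) = 22735.59875/0.063 = 360882.51977
P_0 = D_1/(1+r)^1 + D_2/(1+r)^2 + D_3/(1+r)^3 + TV/(1+r)^3
    = 12430.00000 + 13795.08036 + 15310.07579 + 256869.04935 = 298404.20550

298404.21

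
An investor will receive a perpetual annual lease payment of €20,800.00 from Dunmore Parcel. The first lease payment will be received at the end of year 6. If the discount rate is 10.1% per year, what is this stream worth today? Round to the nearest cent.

Value at end of year 5: C / r = €20,800.00 / 0.101 = €205,940.5941
Discount to today: PV = €205,940.5941 / (1 + 0.101)^5 = €205,940.5941 / 1.617844 = €127,293.25

€127293.25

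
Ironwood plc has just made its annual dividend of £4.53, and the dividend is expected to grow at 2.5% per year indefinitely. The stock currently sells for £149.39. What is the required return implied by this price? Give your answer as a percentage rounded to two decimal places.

D₁ = £4.53 × 1.025 = £4.6433
P = D₁/(r − g) ⇒ r = D₁/P + g = £4.6433/£149.39 + 0.025 = 0.031081 + 0.025 = 0.056081

5.61%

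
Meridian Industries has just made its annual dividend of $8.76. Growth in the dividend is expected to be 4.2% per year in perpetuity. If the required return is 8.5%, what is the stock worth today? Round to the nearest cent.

D₁ = D₀ × (1 + g) = $8.76 × 1.042 = $9.1279
Growing perpetuity: P = D₁ / (r − g) = $9.1279 / (0.085 − 0.042) = $212.28

$212.28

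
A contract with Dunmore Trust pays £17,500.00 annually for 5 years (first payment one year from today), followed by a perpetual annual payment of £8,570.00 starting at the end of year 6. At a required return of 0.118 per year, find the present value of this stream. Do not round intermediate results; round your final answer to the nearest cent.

£104977.90

PV of 5-year annuity: £17,500.00 × [1 − (1+0.118)^−5] / 0.118 = 63397.39513
Perpetuity value at year 5: £8,570.00 / 0.118 = 72627.11864
PV of perpetuity: 72627.11864 / (1+0.118)^5 = 41580.50857
Total PV = 63397.39513 + 41580.50857 = 104977.90370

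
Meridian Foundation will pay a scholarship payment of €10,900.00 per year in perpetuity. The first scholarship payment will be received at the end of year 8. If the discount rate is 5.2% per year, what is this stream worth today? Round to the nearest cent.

Value at end of year 7: C / r = €10,900.00 / 0.052 = €209,615.3846
Discount to today: PV = €209,615.3846 / (1 + 0.052)^7 = €209,615.3846 / 1.425969 = €146,998.52

€146998.52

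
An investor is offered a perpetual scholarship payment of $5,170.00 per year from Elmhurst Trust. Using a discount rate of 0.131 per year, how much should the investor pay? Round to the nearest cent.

Level perpetuity: PV = C / r = $5,170.00 / 0.131 = $39,465.65

$39465.65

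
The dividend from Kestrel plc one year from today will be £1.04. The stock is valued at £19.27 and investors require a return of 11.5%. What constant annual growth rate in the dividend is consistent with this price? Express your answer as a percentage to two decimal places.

P = D₁/(r−g) ⇒ g = r − D₁/P = 0.115 − £1.04/£19.27 = 0.061030

6.10%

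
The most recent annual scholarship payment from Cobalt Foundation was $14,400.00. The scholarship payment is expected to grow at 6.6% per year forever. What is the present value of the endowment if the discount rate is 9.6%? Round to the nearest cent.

D₁ = D₀ × (1 + g) = $14,400.00 × 1.066 = $15,350.4000
Growing perpetuity: P = D₁ / (r − g) = $15,350.4000 / (0.096 − 0.066) = $511,680.00

$511680.00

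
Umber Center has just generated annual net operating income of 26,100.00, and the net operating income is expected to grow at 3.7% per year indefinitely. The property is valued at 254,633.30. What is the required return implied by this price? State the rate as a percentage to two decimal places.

14.33%

D₁ = 26,100.00 × 1.037 = 27,065.7000
P = D₁/(r − g) ⇒ r = D₁/P + g = 27,065.7000/254,633.30 + 0.037 = 0.106293 + 0.037 = 0.143293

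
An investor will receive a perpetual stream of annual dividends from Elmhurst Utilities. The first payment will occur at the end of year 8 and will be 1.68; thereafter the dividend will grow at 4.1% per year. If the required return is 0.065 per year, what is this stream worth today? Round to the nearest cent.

45.05

Value at end of year 7: C₁ / (r − g) = 1.68 / (0.065 − 0.041) = 70.0000
Discount to today: PV = 70.0000 / (1 + 0.065)^7 = 70.0000 / 1.553987 = 45.05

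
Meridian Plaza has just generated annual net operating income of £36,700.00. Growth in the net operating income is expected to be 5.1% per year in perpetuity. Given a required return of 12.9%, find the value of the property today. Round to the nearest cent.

£494508.97

D₁ = D₀ × (1 + g) = £36,700.00 × 1.051 = £38,571.7000
Growing perpetuity: P = D₁ / (r − g) = £38,571.7000 / (0.129 − 0.051) = £494,508.97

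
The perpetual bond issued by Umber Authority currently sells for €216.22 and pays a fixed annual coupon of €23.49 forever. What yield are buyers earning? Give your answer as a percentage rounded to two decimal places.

10.86%

P = C/r ⇒ r = C/P = €23.49/€216.22 = 0.108639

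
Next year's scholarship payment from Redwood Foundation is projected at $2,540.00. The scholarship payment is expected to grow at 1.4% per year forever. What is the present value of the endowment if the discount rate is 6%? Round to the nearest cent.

$55217.39

Growing perpetuity: P = D₁ / (r − g) = $2,540.0000 / (0.06 − 0.014) = $55,217.39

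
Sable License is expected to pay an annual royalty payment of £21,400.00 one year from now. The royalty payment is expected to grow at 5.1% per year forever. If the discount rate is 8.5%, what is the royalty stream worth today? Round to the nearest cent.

£629411.76

Growing perpetuity: P = D₁ / (r − g) = £21,400.0000 / (0.085 − 0.051) = £629,411.76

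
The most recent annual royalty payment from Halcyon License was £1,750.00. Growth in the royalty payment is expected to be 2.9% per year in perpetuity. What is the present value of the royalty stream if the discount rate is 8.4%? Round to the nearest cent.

D₁ = D₀ × (1 + g) = £1,750.00 × 1.029 = £1,800.7500
Growing perpetuity: P = D₁ / (r − g) = £1,800.7500 / (0.084 − 0.029) = £32,740.91

£32740.91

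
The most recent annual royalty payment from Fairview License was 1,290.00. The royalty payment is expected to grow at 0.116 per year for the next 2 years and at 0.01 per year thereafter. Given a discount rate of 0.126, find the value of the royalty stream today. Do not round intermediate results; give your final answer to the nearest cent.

D_1 = 1439.64000
D_2 = 1606.63824
Terminal value at year 2: TV = D_2×(1+g_2)/(r−g_2) = 1622.70462/0.116 = 13988.83295
P_0 = D_1/(1+r)^1 + D_2/(1+r)^2 + TV/(1+r)^2
    = 1278.54352 + 1267.18878 + 11033.28161 = 13579.01390

13579.01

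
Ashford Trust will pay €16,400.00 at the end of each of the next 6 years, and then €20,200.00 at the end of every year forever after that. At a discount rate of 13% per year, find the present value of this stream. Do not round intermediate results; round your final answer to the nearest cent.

€140193.93

PV of 6-year annuity: €16,400.00 × [1 − (1+0.13)^−6] / 0.13 = 65559.81654
Perpetuity value at year 6: €20,200.00 / 0.13 = 155384.61538
PV of perpetuity: 155384.61538 / (1+0.13)^6 = 74634.10965
Total PV = 65559.81654 + 74634.10965 = 140193.92619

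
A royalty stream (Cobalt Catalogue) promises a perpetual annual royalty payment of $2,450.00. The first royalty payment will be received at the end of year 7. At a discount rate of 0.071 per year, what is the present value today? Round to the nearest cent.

$22864.98

Value at end of year 6: C / r = $2,450.00 / 0.071 = $34,507.0423
Discount to today: PV = $34,507.0423 / (1 + 0.071)^6 = $34,507.0423 / 1.509165 = $22,864.98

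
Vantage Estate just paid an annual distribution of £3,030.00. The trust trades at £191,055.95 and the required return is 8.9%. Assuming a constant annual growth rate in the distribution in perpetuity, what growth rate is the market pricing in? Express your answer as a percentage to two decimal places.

P = D₀(1+g)/(r−g) ⇒ P(r−g) = D₀(1+g) ⇒ g(P+D₀) = P·r − D₀
g = (P·r − D₀)/(P + D₀) = (£191,055.95×0.089 − £3,030.00) / (£191,055.95 + £3,030.00) = 0.071999

7.20%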